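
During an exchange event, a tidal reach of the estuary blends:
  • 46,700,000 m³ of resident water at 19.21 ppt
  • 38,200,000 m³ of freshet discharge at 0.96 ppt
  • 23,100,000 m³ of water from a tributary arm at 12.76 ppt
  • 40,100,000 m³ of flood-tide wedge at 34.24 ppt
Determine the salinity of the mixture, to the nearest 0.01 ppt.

17.57 ppt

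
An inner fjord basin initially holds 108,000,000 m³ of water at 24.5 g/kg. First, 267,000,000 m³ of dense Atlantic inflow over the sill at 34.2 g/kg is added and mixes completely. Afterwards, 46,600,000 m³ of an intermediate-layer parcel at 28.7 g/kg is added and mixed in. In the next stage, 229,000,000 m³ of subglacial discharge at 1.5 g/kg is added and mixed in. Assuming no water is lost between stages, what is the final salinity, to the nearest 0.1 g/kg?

Total salt / total volume:
Initial salt = 108,000,000×24.5 = 2,646,000,000
After stage 1: salt = 2,646,000,000 + 267,000,000×34.2 = 11,777,400,000; volume = 375,000,000 m³; S = 31.406 g/kg
After stage 2: salt = 11,777,400,000 + 46,600,000×28.7 = 13,114,820,000; volume = 421,600,000 m³; S = 31.107 g/kg
After stage 3: salt = 13,114,820,000 + 229,000,000×1.5 = 13,458,320,000; volume = 650,600,000 m³
S = 13,458,320,000 / 650,600,000 = 20.686 g/kg

20.7 g/kg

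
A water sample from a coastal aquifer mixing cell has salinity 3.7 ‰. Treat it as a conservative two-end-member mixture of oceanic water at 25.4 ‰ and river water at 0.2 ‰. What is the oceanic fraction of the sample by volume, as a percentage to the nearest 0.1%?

13.9%

Let g be the oceanic fraction. Salt balance per unit volume:
g×25.4 + (1−g)×0.2 = 3.7
g = (3.7 − 0.2) / (25.4 − 0.2) = 3.5/25.2 = 0.1389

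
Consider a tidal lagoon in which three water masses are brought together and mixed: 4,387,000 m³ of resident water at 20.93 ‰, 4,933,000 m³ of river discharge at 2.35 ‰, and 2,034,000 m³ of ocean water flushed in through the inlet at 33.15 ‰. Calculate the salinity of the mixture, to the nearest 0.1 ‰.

15.0 ‰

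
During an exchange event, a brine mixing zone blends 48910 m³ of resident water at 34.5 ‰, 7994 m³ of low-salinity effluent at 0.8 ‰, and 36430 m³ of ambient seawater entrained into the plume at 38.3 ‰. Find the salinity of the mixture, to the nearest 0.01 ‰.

33.10 ‰

Conserving salt mass:
salt = 48,910×34.5 + 7,994×0.8 + 36,430×38.3 = 1,687,395 + 6,395.2 + 1,395,269 = 3,089,059.2
volume = 48,910 + 7,994 + 36,430 = 93,334 m³
S = 3,089,059.2 / 93,334 = 33.0968 ‰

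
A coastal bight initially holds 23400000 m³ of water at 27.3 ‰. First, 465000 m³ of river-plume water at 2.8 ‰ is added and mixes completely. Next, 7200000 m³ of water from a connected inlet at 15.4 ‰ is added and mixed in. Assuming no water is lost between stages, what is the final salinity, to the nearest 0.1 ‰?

24.2 ‰

Total salt / total volume:
Initial salt = 23,400,000×27.3 = 638,820,000
After stage 1: salt = 638,820,000 + 465,000×2.8 = 640,122,000; volume = 23,865,000 m³; S = 26.823 ‰
After stage 2: salt = 640,122,000 + 7,200,000×15.4 = 751,002,000; volume = 31,065,000 m³
S = 751,002,000 / 31,065,000 = 24.1752 ‰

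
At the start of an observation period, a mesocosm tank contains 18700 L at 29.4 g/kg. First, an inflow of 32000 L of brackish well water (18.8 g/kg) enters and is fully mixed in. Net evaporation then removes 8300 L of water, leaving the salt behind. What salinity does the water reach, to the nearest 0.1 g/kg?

27.2 g/kg

After mixing: salt = 18,700×29.4 + 32,000×18.8 = 1,151,380; volume = 50,700 L
After evaporation: salt unchanged = 1,151,380; volume = 50,700 − 8,300 = 42,400 L
S = 1,151,380 / 42,400 = 27.1552 g/kg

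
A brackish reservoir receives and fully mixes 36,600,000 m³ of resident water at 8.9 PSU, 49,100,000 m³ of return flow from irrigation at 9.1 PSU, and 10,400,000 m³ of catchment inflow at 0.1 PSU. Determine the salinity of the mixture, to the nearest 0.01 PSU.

8.05 PSU

Salt balance:
salt = 36,600,000×8.9 + 49,100,000×9.1 + 10,400,000×0.1 = 325,740,000 + 446,810,000 + 1,040,000 = 773,590,000
volume = 36,600,000 + 49,100,000 + 10,400,000 = 96,100,000 m³
S = 773,590,000 / 96,100,000 = 8.0498 PSU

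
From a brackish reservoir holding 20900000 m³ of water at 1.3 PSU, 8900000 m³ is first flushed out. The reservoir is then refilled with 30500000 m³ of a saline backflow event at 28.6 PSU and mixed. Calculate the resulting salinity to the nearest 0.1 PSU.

20.9 PSU

Remaining after removal: 12,000,000 m³ at 1.3 PSU (salt = 15,600,000)
After addition: salt = 15,600,000 + 30,500,000×28.6 = 887,900,000; volume = 42,500,000 m³
S = 887,900,000 / 42,500,000 = 20.8918 PSU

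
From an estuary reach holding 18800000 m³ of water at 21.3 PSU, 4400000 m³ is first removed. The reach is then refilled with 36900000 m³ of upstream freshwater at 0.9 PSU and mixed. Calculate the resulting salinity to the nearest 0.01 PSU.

6.63 PSU

Remaining after removal: 14,400,000 m³ at 21.3 PSU (salt = 306,720,000)
After addition: salt = 306,720,000 + 36,900,000×0.9 = 339,930,000; volume = 51,300,000 m³
S = 339,930,000 / 51,300,000 = 6.6263 PSU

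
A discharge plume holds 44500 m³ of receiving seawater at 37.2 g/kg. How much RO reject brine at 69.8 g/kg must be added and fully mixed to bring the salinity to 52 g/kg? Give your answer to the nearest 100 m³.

37000 m³

Salt balance: 44,500×37.2 + V×69.8 = (44,500+V)×52
1,655,400 + 69.8V = 2,314,000 + 52V
658,600 = 17.8V
V = 37,000 m³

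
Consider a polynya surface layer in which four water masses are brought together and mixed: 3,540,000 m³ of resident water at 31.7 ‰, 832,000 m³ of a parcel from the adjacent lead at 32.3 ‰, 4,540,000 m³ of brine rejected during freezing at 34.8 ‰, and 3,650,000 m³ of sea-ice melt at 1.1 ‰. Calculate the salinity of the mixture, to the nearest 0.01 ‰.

23.97 ‰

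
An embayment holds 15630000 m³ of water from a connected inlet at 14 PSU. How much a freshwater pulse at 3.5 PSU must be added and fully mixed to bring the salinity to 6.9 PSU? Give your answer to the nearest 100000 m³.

Salt balance: 15,630,000×14 + V×3.5 = (15,630,000+V)×6.9
218,820,000 + 3.5V = 107,847,000 + 6.9V
110,973,000 = 3.4V
V = 32,639,117.65 m³

32600000 m³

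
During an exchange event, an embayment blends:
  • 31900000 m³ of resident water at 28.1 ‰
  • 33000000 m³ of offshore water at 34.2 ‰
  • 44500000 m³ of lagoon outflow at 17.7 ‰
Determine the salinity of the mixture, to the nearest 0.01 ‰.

Mass of salt is conserved:
salt = 31,900,000×28.1 + 33,000,000×34.2 + 44,500,000×17.7 = 896,390,000 + 1,128,600,000 + 787,650,000 = 2,812,640,000
volume = 31,900,000 + 33,000,000 + 44,500,000 = 109,400,000 m³
S = 2,812,640,000 / 109,400,000 = 25.7097 ‰

25.71 ‰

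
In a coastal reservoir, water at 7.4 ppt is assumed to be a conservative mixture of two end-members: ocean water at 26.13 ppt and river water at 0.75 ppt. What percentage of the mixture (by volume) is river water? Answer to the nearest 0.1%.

73.8%

Let f be the freshwater fraction. Salt balance per unit volume:
f×0.75 + (1−f)×26.13 = 7.4
f = (26.13 − 7.4) / (26.13 − 0.75) = 18.73/25.38 = 0.738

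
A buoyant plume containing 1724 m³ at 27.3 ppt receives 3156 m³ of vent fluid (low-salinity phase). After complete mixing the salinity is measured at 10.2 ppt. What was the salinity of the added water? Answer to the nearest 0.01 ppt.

0.86 ppt

Salt balance: 1,724×27.3 + 3,156×S = 4,880×10.2
47,065.2 + 3,156·S = 49,776
S = (49,776 − 47,065.2) / 3,156 = 0.8589 ppt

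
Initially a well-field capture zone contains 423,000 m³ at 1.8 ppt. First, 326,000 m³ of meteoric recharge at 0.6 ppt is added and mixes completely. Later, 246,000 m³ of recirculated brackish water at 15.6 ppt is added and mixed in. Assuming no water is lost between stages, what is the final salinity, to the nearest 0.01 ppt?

Mass of salt is conserved:
Initial salt = 423,000×1.8 = 761,400
After stage 1: salt = 761,400 + 326,000×0.6 = 957,000; volume = 749,000 m³; S = 1.278 ppt
After stage 2: salt = 957,000 + 246,000×15.6 = 4,794,600; volume = 995,000 m³
S = 4,794,600 / 995,000 = 4.8187 ppt

4.82 ppt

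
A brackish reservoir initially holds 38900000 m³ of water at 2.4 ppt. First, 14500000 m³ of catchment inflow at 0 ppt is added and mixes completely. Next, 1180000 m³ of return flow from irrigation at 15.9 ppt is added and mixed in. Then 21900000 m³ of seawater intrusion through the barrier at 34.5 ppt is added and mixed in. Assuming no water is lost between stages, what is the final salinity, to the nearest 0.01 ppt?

11.35 ppt

Total salt / total volume:
Initial salt = 38,900,000×2.4 = 93,360,000
After stage 1: salt = 93,360,000 + 14,500,000×0 = 93,360,000; volume = 53,400,000 m³; S = 1.748 ppt
After stage 2: salt = 93,360,000 + 1,180,000×15.9 = 112,122,000; volume = 54,580,000 m³; S = 2.054 ppt
After stage 3: salt = 112,122,000 + 21,900,000×34.5 = 867,672,000; volume = 76,480,000 m³
S = 867,672,000 / 76,480,000 = 11.3451 ppt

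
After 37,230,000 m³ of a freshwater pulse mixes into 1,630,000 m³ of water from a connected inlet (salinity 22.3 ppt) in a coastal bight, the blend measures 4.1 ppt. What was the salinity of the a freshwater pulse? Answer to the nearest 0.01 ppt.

Salt balance: 1,630,000×22.3 + 37,230,000×S = 38,860,000×4.1
36,349,000 + 37,230,000·S = 159,326,000
S = (159,326,000 − 36,349,000) / 37,230,000 = 3.3032 ppt

3.30 ppt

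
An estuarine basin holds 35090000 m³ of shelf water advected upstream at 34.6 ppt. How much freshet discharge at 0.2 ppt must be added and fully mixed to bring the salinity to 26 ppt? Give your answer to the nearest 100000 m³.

Salt balance: 35,090,000×34.6 + V×0.2 = (35,090,000+V)×26
1,214,114,000 + 0.2V = 912,340,000 + 26V
301,774,000 = 25.8V
V = 11,696,666.67 m³

11700000 m³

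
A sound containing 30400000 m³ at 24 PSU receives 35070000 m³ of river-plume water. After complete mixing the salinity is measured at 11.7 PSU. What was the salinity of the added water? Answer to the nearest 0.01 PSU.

Salt balance: 30,400,000×24 + 35,070,000×S = 65,470,000×11.7
729,600,000 + 35,070,000·S = 765,999,000
S = (765,999,000 − 729,600,000) / 35,070,000 = 1.0379 PSU

1.04 PSU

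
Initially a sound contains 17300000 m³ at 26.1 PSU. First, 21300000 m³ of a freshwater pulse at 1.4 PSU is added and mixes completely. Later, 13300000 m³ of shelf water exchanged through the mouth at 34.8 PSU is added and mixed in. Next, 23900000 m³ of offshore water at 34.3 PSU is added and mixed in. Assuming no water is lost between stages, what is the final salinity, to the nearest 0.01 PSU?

23.27 PSU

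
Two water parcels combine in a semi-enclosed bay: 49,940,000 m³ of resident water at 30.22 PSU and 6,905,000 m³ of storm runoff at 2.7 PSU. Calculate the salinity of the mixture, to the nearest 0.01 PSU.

26.88 PSU

Mass of salt is conserved:
salt = 49,940,000×30.22 + 6,905,000×2.7 = 1,509,186,800 + 18,643,500 = 1,527,830,300
volume = 49,940,000 + 6,905,000 = 56,845,000 m³
S = 1,527,830,300 / 56,845,000 = 26.8771 PSU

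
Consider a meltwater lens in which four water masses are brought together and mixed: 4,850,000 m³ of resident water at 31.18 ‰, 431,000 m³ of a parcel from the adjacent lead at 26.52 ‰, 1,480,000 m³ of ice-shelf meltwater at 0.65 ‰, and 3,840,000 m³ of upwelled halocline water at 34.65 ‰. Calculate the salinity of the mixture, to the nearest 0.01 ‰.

By conservation of dissolved salt,
salt = 4,850,000×31.18 + 431,000×26.52 + 1,480,000×0.65 + 3,840,000×34.65 = 151,223,000 + 11,430,120 + 962,000 + 133,056,000 = 296,671,120
volume = 4,850,000 + 431,000 + 1,480,000 + 3,840,000 = 10,601,000 m³
S = 296,671,120 / 10,601,000 = 27.9852 ‰

27.99 ‰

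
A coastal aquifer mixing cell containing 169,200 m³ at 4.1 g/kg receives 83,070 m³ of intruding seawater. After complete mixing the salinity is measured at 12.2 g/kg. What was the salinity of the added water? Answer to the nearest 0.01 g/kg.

Salt balance: 169,200×4.1 + 83,070×S = 252,270×12.2
693,720 + 83,070·S = 3,077,694
S = (3,077,694 − 693,720) / 83,070 = 28.6984 g/kg

28.70 g/kg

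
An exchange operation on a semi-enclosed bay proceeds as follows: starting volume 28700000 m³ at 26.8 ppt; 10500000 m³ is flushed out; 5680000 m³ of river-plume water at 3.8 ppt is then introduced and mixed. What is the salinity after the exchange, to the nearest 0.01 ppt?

Remaining after removal: 18,200,000 m³ at 26.8 ppt (salt = 487,760,000)
After addition: salt = 487,760,000 + 5,680,000×3.8 = 509,344,000; volume = 23,880,000 m³
S = 509,344,000 / 23,880,000 = 21.3293 ppt

21.33 ppt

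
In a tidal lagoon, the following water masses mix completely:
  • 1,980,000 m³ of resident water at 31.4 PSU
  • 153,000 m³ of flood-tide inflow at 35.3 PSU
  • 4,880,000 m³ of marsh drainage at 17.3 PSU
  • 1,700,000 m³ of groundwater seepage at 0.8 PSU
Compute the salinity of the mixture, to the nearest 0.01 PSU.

Conserving salt mass:
salt = 1,980,000×31.4 + 153,000×35.3 + 4,880,000×17.3 + 1,700,000×0.8 = 62,172,000 + 5,400,900 + 84,424,000 + 1,360,000 = 153,356,900
volume = 1,980,000 + 153,000 + 4,880,000 + 1,700,000 = 8,713,000 m³
S = 153,356,900 / 8,713,000 = 17.6009 PSU

17.60 PSU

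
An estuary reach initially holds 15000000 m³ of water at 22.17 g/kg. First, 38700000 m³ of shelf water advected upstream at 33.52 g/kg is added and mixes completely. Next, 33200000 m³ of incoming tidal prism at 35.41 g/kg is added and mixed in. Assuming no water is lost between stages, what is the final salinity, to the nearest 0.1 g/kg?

By conservation of dissolved salt,
Initial salt = 15,000,000×22.17 = 332,550,000
After stage 1: salt = 332,550,000 + 38,700,000×33.52 = 1,629,774,000; volume = 53,700,000 m³; S = 30.35 g/kg
After stage 2: salt = 1,629,774,000 + 33,200,000×35.41 = 2,805,386,000; volume = 86,900,000 m³
S = 2,805,386,000 / 86,900,000 = 32.2829 g/kg

32.3 g/kg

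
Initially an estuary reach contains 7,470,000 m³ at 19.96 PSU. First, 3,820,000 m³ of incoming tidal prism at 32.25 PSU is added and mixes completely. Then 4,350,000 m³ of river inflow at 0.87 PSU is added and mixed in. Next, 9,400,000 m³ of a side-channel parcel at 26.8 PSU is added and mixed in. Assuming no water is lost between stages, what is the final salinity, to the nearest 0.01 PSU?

21.09 PSU

Mass of salt is conserved:
Initial salt = 7,470,000×19.96 = 149,101,200
After stage 1: salt = 149,101,200 + 3,820,000×32.25 = 272,296,200; volume = 11,290,000 m³; S = 24.118 PSU
After stage 2: salt = 272,296,200 + 4,350,000×0.87 = 276,080,700; volume = 15,640,000 m³; S = 17.652 PSU
After stage 3: salt = 276,080,700 + 9,400,000×26.8 = 528,000,700; volume = 25,040,000 m³
S = 528,000,700 / 25,040,000 = 21.0863 PSU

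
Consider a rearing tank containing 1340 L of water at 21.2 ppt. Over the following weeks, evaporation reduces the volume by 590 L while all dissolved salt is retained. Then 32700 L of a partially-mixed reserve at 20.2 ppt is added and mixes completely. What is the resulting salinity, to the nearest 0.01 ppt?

After evaporation: salt = 1,340×21.2 = 28,408; volume = 1,340 − 590 = 750 L
After mixing: salt = 28,408 + 32,700×20.2 = 688,948; volume = 750 + 32,700 = 33,450 L
S = 688,948 / 33,450 = 20.5964 ppt

20.60 ppt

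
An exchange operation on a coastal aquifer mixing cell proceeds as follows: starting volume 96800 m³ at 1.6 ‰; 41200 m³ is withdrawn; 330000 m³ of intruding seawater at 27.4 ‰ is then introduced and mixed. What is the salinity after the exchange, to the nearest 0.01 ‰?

Remaining after removal: 55,600 m³ at 1.6 ‰ (salt = 88,960)
After addition: salt = 88,960 + 330,000×27.4 = 9,130,960; volume = 385,600 m³
S = 9,130,960 / 385,600 = 23.6799 ‰

23.68 ‰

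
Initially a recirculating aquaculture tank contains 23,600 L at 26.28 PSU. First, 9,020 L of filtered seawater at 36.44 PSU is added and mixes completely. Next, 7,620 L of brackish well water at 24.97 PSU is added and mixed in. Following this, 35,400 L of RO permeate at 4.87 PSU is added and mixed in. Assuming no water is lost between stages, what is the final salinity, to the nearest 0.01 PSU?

By conservation of dissolved salt,
Initial salt = 23,600×26.28 = 620,208
After stage 1: salt = 620,208 + 9,020×36.44 = 948,896.8; volume = 32,620 L; S = 29.089 PSU
After stage 2: salt = 948,896.8 + 7,620×24.97 = 1,139,168.2; volume = 40,240 L; S = 28.309 PSU
After stage 3: salt = 1,139,168.2 + 35,400×4.87 = 1,311,566.2; volume = 75,640 L
S = 1,311,566.2 / 75,640 = 17.3396 PSU

17.34 PSU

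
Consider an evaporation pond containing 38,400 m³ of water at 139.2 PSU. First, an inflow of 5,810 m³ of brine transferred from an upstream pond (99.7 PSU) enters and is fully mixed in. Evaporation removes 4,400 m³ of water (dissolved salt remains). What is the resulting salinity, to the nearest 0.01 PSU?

148.82 PSU

After mixing: salt = 38,400×139.2 + 5,810×99.7 = 5,924,537; volume = 44,210 m³
After evaporation: salt unchanged = 5,924,537; volume = 44,210 − 4,400 = 39,810 m³
S = 5,924,537 / 39,810 = 148.8203 PSU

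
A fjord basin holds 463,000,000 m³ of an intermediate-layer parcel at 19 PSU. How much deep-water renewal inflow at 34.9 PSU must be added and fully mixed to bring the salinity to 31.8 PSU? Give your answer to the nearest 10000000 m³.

Salt balance: 463,000,000×19 + V×34.9 = (463,000,000+V)×31.8
8,797,000,000 + 34.9V = 14,723,400,000 + 31.8V
5,926,400,000 = 3.1V
V = 1,911,741,935.48 m³

1910000000 m³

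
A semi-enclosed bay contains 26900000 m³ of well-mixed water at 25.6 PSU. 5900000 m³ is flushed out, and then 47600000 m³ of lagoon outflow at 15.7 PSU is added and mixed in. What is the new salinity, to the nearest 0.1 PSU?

18.7 PSU

Remaining after removal: 21,000,000 m³ at 25.6 PSU (salt = 537,600,000)
After addition: salt = 537,600,000 + 47,600,000×15.7 = 1,284,920,000; volume = 68,600,000 m³
S = 1,284,920,000 / 68,600,000 = 18.7306 PSU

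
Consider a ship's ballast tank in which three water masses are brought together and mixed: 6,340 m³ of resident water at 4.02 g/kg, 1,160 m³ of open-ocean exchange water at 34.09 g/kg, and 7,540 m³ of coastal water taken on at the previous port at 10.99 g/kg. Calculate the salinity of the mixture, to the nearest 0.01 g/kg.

Conserving salt mass:
salt = 6,340×4.02 + 1,160×34.09 + 7,540×10.99 = 25,486.8 + 39,544.4 + 82,864.6 = 147,895.8
volume = 6,340 + 1,160 + 7,540 = 15,040 m³
S = 147,895.8 / 15,040 = 9.8335 g/kg

9.83 g/kg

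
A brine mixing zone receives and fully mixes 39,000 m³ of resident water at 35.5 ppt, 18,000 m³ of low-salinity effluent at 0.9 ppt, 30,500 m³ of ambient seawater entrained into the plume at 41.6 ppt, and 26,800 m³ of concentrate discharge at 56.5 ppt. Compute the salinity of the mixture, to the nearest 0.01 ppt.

Mass of salt is conserved:
salt = 39,000×35.5 + 18,000×0.9 + 30,500×41.6 + 26,800×56.5 = 1,384,500 + 16,200 + 1,268,800 + 1,514,200 = 4,183,700
volume = 39,000 + 18,000 + 30,500 + 26,800 = 114,300 m³
S = 4,183,700 / 114,300 = 36.6028 ppt

36.60 ppt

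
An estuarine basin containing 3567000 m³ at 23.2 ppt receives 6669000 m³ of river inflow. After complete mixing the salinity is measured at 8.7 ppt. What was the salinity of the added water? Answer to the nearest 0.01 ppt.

0.94 ppt

Salt balance: 3,567,000×23.2 + 6,669,000×S = 10,236,000×8.7
82,754,400 + 6,669,000·S = 89,053,200
S = (89,053,200 − 82,754,400) / 6,669,000 = 0.9445 ppt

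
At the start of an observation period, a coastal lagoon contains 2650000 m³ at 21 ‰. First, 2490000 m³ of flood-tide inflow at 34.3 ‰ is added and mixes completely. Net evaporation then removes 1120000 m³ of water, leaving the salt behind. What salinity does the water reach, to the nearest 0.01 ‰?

After mixing: salt = 2,650,000×21 + 2,490,000×34.3 = 141,057,000; volume = 5,140,000 m³
After evaporation: salt unchanged = 141,057,000; volume = 5,140,000 − 1,120,000 = 4,020,000 m³
S = 141,057,000 / 4,020,000 = 35.0888 ‰

35.09 ‰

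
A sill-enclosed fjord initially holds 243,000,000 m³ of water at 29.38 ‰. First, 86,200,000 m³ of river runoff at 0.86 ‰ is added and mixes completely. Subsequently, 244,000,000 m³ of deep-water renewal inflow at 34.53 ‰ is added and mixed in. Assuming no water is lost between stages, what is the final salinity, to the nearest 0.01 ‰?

Total salt / total volume:
Initial salt = 243,000,000×29.38 = 7,139,340,000
After stage 1: salt = 7,139,340,000 + 86,200,000×0.86 = 7,213,472,000; volume = 329,200,000 m³; S = 21.912 ‰
After stage 2: salt = 7,213,472,000 + 244,000,000×34.53 = 15,638,792,000; volume = 573,200,000 m³
S = 15,638,792,000 / 573,200,000 = 27.2833 ‰

27.28 ‰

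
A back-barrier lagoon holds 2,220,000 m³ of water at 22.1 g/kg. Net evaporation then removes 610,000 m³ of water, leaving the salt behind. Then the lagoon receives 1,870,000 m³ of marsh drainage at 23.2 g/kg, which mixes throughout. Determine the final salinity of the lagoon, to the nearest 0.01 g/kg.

After evaporation: salt = 2,220,000×22.1 = 49,062,000; volume = 2,220,000 − 610,000 = 1,610,000 m³
After mixing: salt = 49,062,000 + 1,870,000×23.2 = 92,446,000; volume = 1,610,000 + 1,870,000 = 3,480,000 m³
S = 92,446,000 / 3,480,000 = 26.5649 g/kg

26.56 g/kg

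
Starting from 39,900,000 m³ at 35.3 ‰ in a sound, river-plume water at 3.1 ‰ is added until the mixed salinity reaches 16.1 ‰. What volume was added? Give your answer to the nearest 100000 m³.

Salt balance: 39,900,000×35.3 + V×3.1 = (39,900,000+V)×16.1
1,408,470,000 + 3.1V = 642,390,000 + 16.1V
766,080,000 = 13V
V = 58,929,230.77 m³

58900000 m³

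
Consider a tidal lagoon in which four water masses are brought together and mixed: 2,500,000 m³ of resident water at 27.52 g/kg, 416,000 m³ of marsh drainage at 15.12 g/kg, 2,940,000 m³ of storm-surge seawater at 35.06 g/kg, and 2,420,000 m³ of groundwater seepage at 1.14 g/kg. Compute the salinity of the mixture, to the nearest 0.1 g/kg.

Mass of salt is conserved:
salt = 2,500,000×27.52 + 416,000×15.12 + 2,940,000×35.06 + 2,420,000×1.14 = 68,800,000 + 6,289,920 + 103,076,400 + 2,758,800 = 180,925,120
volume = 2,500,000 + 416,000 + 2,940,000 + 2,420,000 = 8,276,000 m³
S = 180,925,120 / 8,276,000 = 21.861 g/kg

21.9 g/kg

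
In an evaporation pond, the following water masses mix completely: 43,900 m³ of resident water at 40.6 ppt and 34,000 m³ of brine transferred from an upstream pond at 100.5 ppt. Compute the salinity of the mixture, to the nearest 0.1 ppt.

Weighted by volume,
salt = 43,900×40.6 + 34,000×100.5 = 1,782,340 + 3,417,000 = 5,199,340
volume = 43,900 + 34,000 = 77,900 m³
S = 5,199,340 / 77,900 = 66.744 ppt

66.7 ppt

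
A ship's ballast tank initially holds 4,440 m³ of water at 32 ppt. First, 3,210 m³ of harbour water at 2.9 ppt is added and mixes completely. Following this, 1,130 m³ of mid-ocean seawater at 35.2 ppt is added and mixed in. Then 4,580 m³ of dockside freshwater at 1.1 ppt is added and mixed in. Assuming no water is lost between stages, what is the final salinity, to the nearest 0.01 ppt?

14.69 ppt

Total salt / total volume:
Initial salt = 4,440×32 = 142,080
After stage 1: salt = 142,080 + 3,210×2.9 = 151,389; volume = 7,650 m³; S = 19.789 ppt
After stage 2: salt = 151,389 + 1,130×35.2 = 191,165; volume = 8,780 m³; S = 21.773 ppt
After stage 3: salt = 191,165 + 4,580×1.1 = 196,203; volume = 13,360 m³
S = 196,203 / 13,360 = 14.6859 ppt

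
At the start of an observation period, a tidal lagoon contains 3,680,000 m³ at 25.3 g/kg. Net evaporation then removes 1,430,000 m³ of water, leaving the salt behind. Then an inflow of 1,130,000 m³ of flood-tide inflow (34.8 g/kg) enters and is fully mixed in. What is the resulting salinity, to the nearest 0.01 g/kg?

After evaporation: salt = 3,680,000×25.3 = 93,104,000; volume = 3,680,000 − 1,430,000 = 2,250,000 m³
After mixing: salt = 93,104,000 + 1,130,000×34.8 = 132,428,000; volume = 2,250,000 + 1,130,000 = 3,380,000 m³
S = 132,428,000 / 3,380,000 = 39.1799 g/kg

39.18 g/kg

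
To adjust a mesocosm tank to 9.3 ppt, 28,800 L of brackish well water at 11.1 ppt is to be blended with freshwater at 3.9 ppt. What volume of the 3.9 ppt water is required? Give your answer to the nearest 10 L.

Salt balance: 28,800×11.1 + V×3.9 = (28,800+V)×9.3
319,680 + 3.9V = 267,840 + 9.3V
51,840 = 5.4V
V = 9,600 L

9600 L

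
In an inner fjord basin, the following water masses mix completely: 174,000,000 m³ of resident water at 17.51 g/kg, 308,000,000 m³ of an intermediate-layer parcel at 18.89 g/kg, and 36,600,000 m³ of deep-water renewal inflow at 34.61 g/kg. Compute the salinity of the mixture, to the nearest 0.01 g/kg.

Mass of salt is conserved:
salt = 174,000,000×17.51 + 308,000,000×18.89 + 36,600,000×34.61 = 3,046,740,000 + 5,818,120,000 + 1,266,726,000 = 10,131,586,000
volume = 174,000,000 + 308,000,000 + 36,600,000 = 518,600,000 m³
S = 10,131,586,000 / 518,600,000 = 19.5364 g/kg

19.54 g/kg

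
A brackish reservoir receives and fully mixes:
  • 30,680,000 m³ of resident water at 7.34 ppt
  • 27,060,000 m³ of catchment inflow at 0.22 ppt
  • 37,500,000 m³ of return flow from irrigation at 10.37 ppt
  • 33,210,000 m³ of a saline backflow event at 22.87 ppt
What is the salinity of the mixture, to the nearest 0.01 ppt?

10.74 ppt

Salt balance:
salt = 30,680,000×7.34 + 27,060,000×0.22 + 37,500,000×10.37 + 33,210,000×22.87 = 225,191,200 + 5,953,200 + 388,875,000 + 759,512,700 = 1,379,532,100
volume = 30,680,000 + 27,060,000 + 37,500,000 + 33,210,000 = 128,450,000 m³
S = 1,379,532,100 / 128,450,000 = 10.7398 ppt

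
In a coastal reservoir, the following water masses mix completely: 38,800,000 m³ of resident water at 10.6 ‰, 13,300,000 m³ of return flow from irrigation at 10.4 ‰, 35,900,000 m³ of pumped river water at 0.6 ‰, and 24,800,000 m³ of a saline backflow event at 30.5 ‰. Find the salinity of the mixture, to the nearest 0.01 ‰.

11.77 ‰

Salt balance:
salt = 38,800,000×10.6 + 13,300,000×10.4 + 35,900,000×0.6 + 24,800,000×30.5 = 411,280,000 + 138,320,000 + 21,540,000 + 756,400,000 = 1,327,540,000
volume = 38,800,000 + 13,300,000 + 35,900,000 + 24,800,000 = 112,800,000 m³
S = 1,327,540,000 / 112,800,000 = 11.769 ‰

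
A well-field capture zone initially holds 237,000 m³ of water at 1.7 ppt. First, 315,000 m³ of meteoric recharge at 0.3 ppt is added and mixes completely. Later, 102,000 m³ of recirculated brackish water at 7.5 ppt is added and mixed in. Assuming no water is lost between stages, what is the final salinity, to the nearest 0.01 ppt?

1.93 ppt

Mass of salt is conserved:
Initial salt = 237,000×1.7 = 402,900
After stage 1: salt = 402,900 + 315,000×0.3 = 497,400; volume = 552,000 m³; S = 0.901 ppt
After stage 2: salt = 497,400 + 102,000×7.5 = 1,262,400; volume = 654,000 m³
S = 1,262,400 / 654,000 = 1.9303 ppt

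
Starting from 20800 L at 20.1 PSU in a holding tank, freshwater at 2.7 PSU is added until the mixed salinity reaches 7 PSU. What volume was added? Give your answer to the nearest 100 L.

63400 L

Salt balance: 20,800×20.1 + V×2.7 = (20,800+V)×7
418,080 + 2.7V = 145,600 + 7V
272,480 = 4.3V
V = 63,367.44 L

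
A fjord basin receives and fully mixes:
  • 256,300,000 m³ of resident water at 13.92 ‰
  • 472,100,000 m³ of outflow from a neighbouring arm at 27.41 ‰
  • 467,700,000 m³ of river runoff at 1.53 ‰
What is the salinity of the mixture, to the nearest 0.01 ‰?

14.40 ‰

Total salt / total volume:
salt = 256,300,000×13.92 + 472,100,000×27.41 + 467,700,000×1.53 = 3,567,696,000 + 12,940,261,000 + 715,581,000 = 17,223,538,000
volume = 256,300,000 + 472,100,000 + 467,700,000 = 1,196,100,000 m³
S = 17,223,538,000 / 1,196,100,000 = 14.3997 ‰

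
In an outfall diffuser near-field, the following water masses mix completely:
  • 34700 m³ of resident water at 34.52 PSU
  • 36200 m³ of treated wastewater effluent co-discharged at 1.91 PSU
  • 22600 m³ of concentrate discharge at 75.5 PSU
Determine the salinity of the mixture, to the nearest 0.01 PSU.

Weighted by volume,
salt = 34,700×34.52 + 36,200×1.91 + 22,600×75.5 = 1,197,844 + 69,142 + 1,706,300 = 2,973,286
volume = 34,700 + 36,200 + 22,600 = 93,500 m³
S = 2,973,286 / 93,500 = 31.7999 PSU

31.80 PSU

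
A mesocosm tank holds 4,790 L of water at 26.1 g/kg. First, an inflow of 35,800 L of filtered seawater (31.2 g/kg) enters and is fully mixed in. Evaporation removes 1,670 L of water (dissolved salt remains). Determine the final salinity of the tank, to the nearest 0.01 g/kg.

31.91 g/kg

After mixing: salt = 4,790×26.1 + 35,800×31.2 = 1,241,979; volume = 40,590 L
After evaporation: salt unchanged = 1,241,979; volume = 40,590 − 1,670 = 38,920 L
S = 1,241,979 / 38,920 = 31.9111 g/kg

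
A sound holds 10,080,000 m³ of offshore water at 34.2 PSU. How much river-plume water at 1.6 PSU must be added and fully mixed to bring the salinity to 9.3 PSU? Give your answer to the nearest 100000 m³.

Salt balance: 10,080,000×34.2 + V×1.6 = (10,080,000+V)×9.3
344,736,000 + 1.6V = 93,744,000 + 9.3V
250,992,000 = 7.7V
V = 32,596,363.64 m³

32600000 m³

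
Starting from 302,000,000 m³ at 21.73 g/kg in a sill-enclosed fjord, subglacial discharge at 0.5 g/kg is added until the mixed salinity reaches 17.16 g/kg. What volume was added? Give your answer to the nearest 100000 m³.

Salt balance: 302,000,000×21.73 + V×0.5 = (302,000,000+V)×17.16
6,562,460,000 + 0.5V = 5,182,320,000 + 17.16V
1,380,140,000 = 16.66V
V = 82,841,536.61 m³

82800000 m³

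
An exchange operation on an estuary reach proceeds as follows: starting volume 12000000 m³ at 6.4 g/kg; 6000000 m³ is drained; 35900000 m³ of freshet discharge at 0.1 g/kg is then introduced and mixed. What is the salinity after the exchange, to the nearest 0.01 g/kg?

1.00 g/kg

Remaining after removal: 6,000,000 m³ at 6.4 g/kg (salt = 38,400,000)
After addition: salt = 38,400,000 + 35,900,000×0.1 = 41,990,000; volume = 41,900,000 m³
S = 41,990,000 / 41,900,000 = 1.0021 g/kg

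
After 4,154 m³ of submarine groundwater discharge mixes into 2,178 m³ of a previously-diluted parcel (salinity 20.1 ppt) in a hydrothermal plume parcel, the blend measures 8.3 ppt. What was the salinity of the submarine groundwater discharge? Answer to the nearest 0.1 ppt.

2.1 ppt

Salt balance: 2,178×20.1 + 4,154×S = 6,332×8.3
43,777.8 + 4,154·S = 52,555.6
S = (52,555.6 − 43,777.8) / 4,154 = 2.1131 ppt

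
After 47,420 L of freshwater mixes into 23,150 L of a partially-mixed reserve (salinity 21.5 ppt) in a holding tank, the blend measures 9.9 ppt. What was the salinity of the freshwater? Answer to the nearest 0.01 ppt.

Salt balance: 23,150×21.5 + 47,420×S = 70,570×9.9
497,725 + 47,420·S = 698,643
S = (698,643 − 497,725) / 47,420 = 4.237 ppt

4.24 ppt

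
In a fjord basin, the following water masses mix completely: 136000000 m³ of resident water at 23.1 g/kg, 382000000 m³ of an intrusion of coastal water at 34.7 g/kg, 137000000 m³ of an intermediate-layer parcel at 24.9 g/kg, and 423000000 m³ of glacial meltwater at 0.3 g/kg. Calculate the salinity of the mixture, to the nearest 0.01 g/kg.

18.49 g/kg

By conservation of dissolved salt,
salt = 136,000,000×23.1 + 382,000,000×34.7 + 137,000,000×24.9 + 423,000,000×0.3 = 3,141,600,000 + 13,255,400,000 + 3,411,300,000 + 126,900,000 = 19,935,200,000
volume = 136,000,000 + 382,000,000 + 137,000,000 + 423,000,000 = 1,078,000,000 m³
S = 19,935,200,000 / 1,078,000,000 = 18.4928 g/kg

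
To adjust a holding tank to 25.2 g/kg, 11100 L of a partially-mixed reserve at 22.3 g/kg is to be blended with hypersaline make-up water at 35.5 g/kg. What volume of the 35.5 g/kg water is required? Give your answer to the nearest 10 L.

3130 L

Salt balance: 11,100×22.3 + V×35.5 = (11,100+V)×25.2
247,530 + 35.5V = 279,720 + 25.2V
32,190 = 10.3V
V = 3,125.24 L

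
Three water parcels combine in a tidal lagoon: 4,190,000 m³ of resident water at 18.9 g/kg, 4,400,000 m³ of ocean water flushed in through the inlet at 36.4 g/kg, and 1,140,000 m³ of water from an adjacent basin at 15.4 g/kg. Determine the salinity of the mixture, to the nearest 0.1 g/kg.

Weighted by volume,
salt = 4,190,000×18.9 + 4,400,000×36.4 + 1,140,000×15.4 = 79,191,000 + 160,160,000 + 17,556,000 = 256,907,000
volume = 4,190,000 + 4,400,000 + 1,140,000 = 9,730,000 m³
S = 256,907,000 / 9,730,000 = 26.404 g/kg

26.4 g/kg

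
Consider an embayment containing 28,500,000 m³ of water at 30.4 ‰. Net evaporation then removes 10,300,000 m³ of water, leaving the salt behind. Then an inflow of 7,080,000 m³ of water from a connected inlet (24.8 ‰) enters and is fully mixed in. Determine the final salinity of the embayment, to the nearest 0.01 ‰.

41.22 ‰

After evaporation: salt = 28,500,000×30.4 = 866,400,000; volume = 28,500,000 − 10,300,000 = 18,200,000 m³
After mixing: salt = 866,400,000 + 7,080,000×24.8 = 1,041,984,000; volume = 18,200,000 + 7,080,000 = 25,280,000 m³
S = 1,041,984,000 / 25,280,000 = 41.2177 ‰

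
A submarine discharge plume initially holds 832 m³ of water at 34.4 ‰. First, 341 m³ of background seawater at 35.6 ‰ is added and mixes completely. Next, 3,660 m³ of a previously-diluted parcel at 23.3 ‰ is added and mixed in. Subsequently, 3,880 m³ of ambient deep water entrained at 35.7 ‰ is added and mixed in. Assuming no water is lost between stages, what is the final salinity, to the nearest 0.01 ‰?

30.36 ‰

Conserving salt mass:
Initial salt = 832×34.4 = 28,620.8
After stage 1: salt = 28,620.8 + 341×35.6 = 40,760.4; volume = 1,173 m³; S = 34.749 ‰
After stage 2: salt = 40,760.4 + 3,660×23.3 = 126,038.4; volume = 4,833 m³; S = 26.079 ‰
After stage 3: salt = 126,038.4 + 3,880×35.7 = 264,554.4; volume = 8,713 m³
S = 264,554.4 / 8,713 = 30.3632 ‰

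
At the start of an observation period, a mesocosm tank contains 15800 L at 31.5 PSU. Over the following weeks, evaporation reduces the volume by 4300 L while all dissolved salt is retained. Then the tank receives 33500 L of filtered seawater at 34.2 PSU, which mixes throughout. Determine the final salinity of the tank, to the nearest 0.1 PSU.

36.5 PSU

After evaporation: salt = 15,800×31.5 = 497,700; volume = 15,800 − 4,300 = 11,500 L
After mixing: salt = 497,700 + 33,500×34.2 = 1,643,400; volume = 11,500 + 33,500 = 45,000 L
S = 1,643,400 / 45,000 = 36.52 PSU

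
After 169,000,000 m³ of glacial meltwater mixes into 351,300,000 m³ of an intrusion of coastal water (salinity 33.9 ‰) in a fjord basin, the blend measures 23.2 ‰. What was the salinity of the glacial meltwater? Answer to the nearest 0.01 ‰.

0.96 ‰

Salt balance: 351,300,000×33.9 + 169,000,000×S = 520,300,000×23.2
11,909,070,000 + 169,000,000·S = 12,070,960,000
S = (12,070,960,000 − 11,909,070,000) / 169,000,000 = 0.9579 ‰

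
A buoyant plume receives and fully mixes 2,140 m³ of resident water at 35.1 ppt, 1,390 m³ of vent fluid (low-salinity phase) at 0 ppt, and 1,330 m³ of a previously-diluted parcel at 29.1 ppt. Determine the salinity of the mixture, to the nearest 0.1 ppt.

Weighted by volume,
salt = 2,140×35.1 + 1,390×0 + 1,330×29.1 = 75,114 + 0 + 38,703 = 113,817
volume = 2,140 + 1,390 + 1,330 = 4,860 m³
S = 113,817 / 4,860 = 23.419 ppt

23.4 ppt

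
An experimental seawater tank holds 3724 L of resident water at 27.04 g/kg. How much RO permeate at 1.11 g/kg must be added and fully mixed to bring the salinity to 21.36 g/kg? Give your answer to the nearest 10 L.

Salt balance: 3,724×27.04 + V×1.11 = (3,724+V)×21.36
100,696.96 + 1.11V = 79,544.64 + 21.36V
21,152.32 = 20.25V
V = 1,044.56 L

1040 L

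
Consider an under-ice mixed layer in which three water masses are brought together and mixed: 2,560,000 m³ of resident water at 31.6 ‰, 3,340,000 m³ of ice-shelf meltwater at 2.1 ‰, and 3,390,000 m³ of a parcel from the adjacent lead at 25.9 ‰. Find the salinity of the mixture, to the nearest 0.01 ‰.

Weighted by volume,
salt = 2,560,000×31.6 + 3,340,000×2.1 + 3,390,000×25.9 = 80,896,000 + 7,014,000 + 87,801,000 = 175,711,000
volume = 2,560,000 + 3,340,000 + 3,390,000 = 9,290,000 m³
S = 175,711,000 / 9,290,000 = 18.914 ‰

18.91 ‰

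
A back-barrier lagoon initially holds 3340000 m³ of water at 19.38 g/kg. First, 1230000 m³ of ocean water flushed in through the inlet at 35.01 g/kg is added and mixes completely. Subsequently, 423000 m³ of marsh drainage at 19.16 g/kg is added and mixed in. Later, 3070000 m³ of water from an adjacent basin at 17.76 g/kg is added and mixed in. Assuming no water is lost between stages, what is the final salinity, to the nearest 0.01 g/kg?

21.14 g/kg

Conserving salt mass:
Initial salt = 3,340,000×19.38 = 64,729,200
After stage 1: salt = 64,729,200 + 1,230,000×35.01 = 107,791,500; volume = 4,570,000 m³; S = 23.587 g/kg
After stage 2: salt = 107,791,500 + 423,000×19.16 = 115,896,180; volume = 4,993,000 m³; S = 23.212 g/kg
After stage 3: salt = 115,896,180 + 3,070,000×17.76 = 170,419,380; volume = 8,063,000 m³
S = 170,419,380 / 8,063,000 = 21.136 g/kg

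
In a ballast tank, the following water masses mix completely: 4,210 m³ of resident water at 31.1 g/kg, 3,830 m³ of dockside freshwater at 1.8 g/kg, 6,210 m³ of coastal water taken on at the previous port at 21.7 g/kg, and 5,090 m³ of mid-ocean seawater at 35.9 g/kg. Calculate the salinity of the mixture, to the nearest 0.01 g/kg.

Weighted by volume,
salt = 4,210×31.1 + 3,830×1.8 + 6,210×21.7 + 5,090×35.9 = 130,931 + 6,894 + 134,757 + 182,731 = 455,313
volume = 4,210 + 3,830 + 6,210 + 5,090 = 19,340 m³
S = 455,313 / 19,340 = 23.5426 g/kg

23.54 g/kg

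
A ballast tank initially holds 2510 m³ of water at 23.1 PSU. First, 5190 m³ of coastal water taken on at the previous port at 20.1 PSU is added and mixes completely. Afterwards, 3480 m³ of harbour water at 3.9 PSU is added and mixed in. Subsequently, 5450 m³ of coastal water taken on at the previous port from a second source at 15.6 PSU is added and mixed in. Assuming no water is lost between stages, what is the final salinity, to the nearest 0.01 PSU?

15.69 PSU

Mass of salt is conserved:
Initial salt = 2,510×23.1 = 57,981
After stage 1: salt = 57,981 + 5,190×20.1 = 162,300; volume = 7,700 m³; S = 21.078 PSU
After stage 2: salt = 162,300 + 3,480×3.9 = 175,872; volume = 11,180 m³; S = 15.731 PSU
After stage 3: salt = 175,872 + 5,450×15.6 = 260,892; volume = 16,630 m³
S = 260,892 / 16,630 = 15.688 PSU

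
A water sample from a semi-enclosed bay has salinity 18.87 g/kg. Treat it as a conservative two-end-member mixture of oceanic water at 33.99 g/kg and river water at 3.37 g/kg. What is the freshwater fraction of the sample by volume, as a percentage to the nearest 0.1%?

49.4%

Let f be the freshwater fraction. Salt balance per unit volume:
f×3.37 + (1−f)×33.99 = 18.87
f = (33.99 − 18.87) / (33.99 − 3.37) = 15.12/30.62 = 0.4938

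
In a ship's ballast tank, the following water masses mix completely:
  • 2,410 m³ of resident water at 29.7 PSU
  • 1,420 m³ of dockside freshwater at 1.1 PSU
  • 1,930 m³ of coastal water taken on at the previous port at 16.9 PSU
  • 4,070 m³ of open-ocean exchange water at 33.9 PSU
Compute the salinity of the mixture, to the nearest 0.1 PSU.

Salt balance:
salt = 2,410×29.7 + 1,420×1.1 + 1,930×16.9 + 4,070×33.9 = 71,577 + 1,562 + 32,617 + 137,973 = 243,729
volume = 2,410 + 1,420 + 1,930 + 4,070 = 9,830 m³
S = 243,729 / 9,830 = 24.794 PSU

24.8 PSU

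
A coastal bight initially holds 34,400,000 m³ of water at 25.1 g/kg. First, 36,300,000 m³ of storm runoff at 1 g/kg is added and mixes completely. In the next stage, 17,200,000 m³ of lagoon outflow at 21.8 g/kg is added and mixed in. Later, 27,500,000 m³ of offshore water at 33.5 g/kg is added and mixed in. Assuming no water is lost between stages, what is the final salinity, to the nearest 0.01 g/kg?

Total salt / total volume:
Initial salt = 34,400,000×25.1 = 863,440,000
After stage 1: salt = 863,440,000 + 36,300,000×1 = 899,740,000; volume = 70,700,000 m³; S = 12.726 g/kg
After stage 2: salt = 899,740,000 + 17,200,000×21.8 = 1,274,700,000; volume = 87,900,000 m³; S = 14.502 g/kg
After stage 3: salt = 1,274,700,000 + 27,500,000×33.5 = 2,195,950,000; volume = 115,400,000 m³
S = 2,195,950,000 / 115,400,000 = 19.029 g/kg

19.03 g/kg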